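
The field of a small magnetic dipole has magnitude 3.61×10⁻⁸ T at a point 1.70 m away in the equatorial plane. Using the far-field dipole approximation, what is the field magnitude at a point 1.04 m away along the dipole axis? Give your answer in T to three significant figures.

Dipole fields scale as 1/r³ in the far field.
The axial field is twice the equatorial field at the same r, so the geometry factor is 2/1.
B₂ = B₁ · (2/1) · (r₁/r₂)³ = 3.61×10⁻⁸ · 2 · (1.70/1.04)³.
(r₁/r₂)³ = (1.635)³ = 4.368.
B₂ ≈ 3.153×10⁻⁷ T.

B ≈ 3.15×10⁻⁷ T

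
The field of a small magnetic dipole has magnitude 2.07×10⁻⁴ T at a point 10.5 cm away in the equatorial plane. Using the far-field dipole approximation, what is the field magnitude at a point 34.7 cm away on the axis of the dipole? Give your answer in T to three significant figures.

B ≈ 1.15×10⁻⁵ T

Dipole fields scale as 1/r³ in the far field.
The axial field is twice the equatorial field at the same r, so the geometry factor is 2/1.
B₂ = B₁ · (2/1) · (r₁/r₂)³ = 2.07×10⁻⁴ · 2 · (10.5/34.7)³.
(r₁/r₂)³ = (0.3026)³ = 0.02771.
B₂ ≈ 1.147×10⁻⁵ T.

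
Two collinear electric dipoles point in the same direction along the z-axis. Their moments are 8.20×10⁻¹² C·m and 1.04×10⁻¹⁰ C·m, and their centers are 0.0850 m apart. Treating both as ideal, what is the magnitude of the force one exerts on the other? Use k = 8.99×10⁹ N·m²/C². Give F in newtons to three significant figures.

F ≈ 8.81×10⁻⁷ N

On-axis field of dipole 1 at distance r: E = 2kp₁/r³. Force on dipole 2 is F = p₂·dE/dr (gradient along axis).
dE/dr = −6kp₁/r⁴, so |F| = 6kp₁p₂/r⁴ (attractive for aligned moments).
F = 6(8.99×10⁹)(8.20×10⁻¹²)(1.04×10⁻¹⁰)/(0.0850)⁴ = 8.812×10⁻⁷ N.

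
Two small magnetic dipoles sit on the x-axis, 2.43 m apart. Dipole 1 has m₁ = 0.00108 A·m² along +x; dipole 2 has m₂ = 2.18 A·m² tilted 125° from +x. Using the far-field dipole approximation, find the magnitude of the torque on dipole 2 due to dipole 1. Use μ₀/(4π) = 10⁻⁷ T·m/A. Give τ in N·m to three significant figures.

τ ≈ 2.69×10⁻¹¹ N·m

Dipole B is on the axis of dipole A, so B₁ there is axial: B₁ = (μ₀/4π)·2m₁/r³ along +x.
B₁ = 2(10⁻⁷)(0.00108)/(2.43)³ = 1.505×10⁻¹¹ T.
τ = m₂ B₁ sinθ.
τ = (2.18)(1.505×10⁻¹¹)·sin125° = 2.688×10⁻¹¹ N·m.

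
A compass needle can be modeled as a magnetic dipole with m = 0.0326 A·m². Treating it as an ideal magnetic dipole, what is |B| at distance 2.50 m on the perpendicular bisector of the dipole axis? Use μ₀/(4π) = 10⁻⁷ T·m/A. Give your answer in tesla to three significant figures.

In the equatorial plane B = (μ₀/4π)·m/r³ (half the axial value).
B = (10⁻⁷)·(0.0326) / (2.50)³ = 2.086×10⁻¹⁰ T.

B ≈ 2.09×10⁻¹⁰ T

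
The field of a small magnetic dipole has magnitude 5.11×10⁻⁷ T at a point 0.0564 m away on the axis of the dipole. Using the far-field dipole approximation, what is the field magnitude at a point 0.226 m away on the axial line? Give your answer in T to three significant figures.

Dipole fields scale as 1/r³ in the far field; the geometry is the same at both points.
B₂ = B₁ · (r₁/r₂)³ = 5.11×10⁻⁷ · (0.0564/0.226)³.
(r₁/r₂)³ = (0.2496)³ = 0.01554.
B₂ ≈ 7.942×10⁻⁹ T.

B ≈ 7.94×10⁻⁹ T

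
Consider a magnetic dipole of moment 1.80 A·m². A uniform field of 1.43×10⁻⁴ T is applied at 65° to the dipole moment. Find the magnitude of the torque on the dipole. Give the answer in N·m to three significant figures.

Torque on a magnetic dipole: τ = mB sinθ.
τ = (1.80)(1.43×10⁻⁴)·sin65° = 2.333×10⁻⁴ N·m.

τ ≈ 2.33×10⁻⁴ N·m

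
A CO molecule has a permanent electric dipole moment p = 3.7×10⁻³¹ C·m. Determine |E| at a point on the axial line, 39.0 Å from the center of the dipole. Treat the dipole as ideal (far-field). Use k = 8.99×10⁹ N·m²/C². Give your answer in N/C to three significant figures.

E ≈ 1.12×10⁵ N/C

On the dipole axis E = 2kp/r³.
E = 2·(8.99×10⁹)(3.70×10⁻³¹) / (3.90×10⁻⁹)³ = 1.121×10⁵ N/C.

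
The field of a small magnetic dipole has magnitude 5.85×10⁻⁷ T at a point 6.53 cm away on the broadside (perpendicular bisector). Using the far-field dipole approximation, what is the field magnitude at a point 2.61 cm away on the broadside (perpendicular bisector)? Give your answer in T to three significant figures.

B ≈ 9.16×10⁻⁶ T

Dipole fields scale as 1/r³ in the far field; the geometry is the same at both points.
B₂ = B₁ · (r₁/r₂)³ = 5.85×10⁻⁷ · (6.53/2.61)³.
(r₁/r₂)³ = (2.502)³ = 15.66.
B₂ ≈ 9.162×10⁻⁶ T.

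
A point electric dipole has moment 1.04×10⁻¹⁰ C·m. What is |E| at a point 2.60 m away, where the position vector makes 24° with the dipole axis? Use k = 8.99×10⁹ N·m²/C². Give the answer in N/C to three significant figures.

At angle θ the dipole field magnitude is E = (kp/r³)·√(1 + 3cos²θ).
kp/r³ = (8.99×10⁹)(1.04×10⁻¹⁰) / (2.60)³ = 0.05320 N/C.
√(1 + 3cos²24°) = √(1 + 3·0.8346) = √3.5037 ≈ 1.8718.
E ≈ 0.05320 × 1.872 = 0.09957 N/C.

E ≈ 0.0996 N/C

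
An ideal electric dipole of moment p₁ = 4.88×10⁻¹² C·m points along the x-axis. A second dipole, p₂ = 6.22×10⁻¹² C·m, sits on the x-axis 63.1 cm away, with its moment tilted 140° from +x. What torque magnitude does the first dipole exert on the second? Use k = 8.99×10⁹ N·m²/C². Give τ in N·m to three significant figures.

τ ≈ 1.40×10⁻¹² N·m

The second dipole sits on the axis of the first, so the field there is axial: E₁ = 2kp₁/r³ along +x.
E₁ = 2(8.99×10⁹)(4.88×10⁻¹²)/(0.631)³ = 0.3492 N/C.
Torque on the second dipole: τ = p₂ E₁ sinθ.
τ = (6.22×10⁻¹²)(0.3492)·sin140° = 1.396×10⁻¹² N·m.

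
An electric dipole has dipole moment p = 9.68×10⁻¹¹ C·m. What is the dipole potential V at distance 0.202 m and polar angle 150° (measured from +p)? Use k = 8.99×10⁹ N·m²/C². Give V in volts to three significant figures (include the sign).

V ≈ -18.5 V

The dipole potential is V = kp cosθ / r².
V = (8.99×10⁹)(9.68×10⁻¹¹)·cos150° / (0.202)² = -18.47 V.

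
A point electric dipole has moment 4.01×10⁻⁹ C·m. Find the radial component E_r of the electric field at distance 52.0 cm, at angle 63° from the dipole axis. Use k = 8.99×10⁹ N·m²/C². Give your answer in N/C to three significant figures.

E_r ≈ 233 N/C

For a dipole, E_r = (2kp cosθ)/r³.
kp/r³ = (8.99×10⁹)(4.01×10⁻⁹)/(0.520)³ = 256.4 N/C.
E_r = 2·256.4·cos63° = 232.8 N/C.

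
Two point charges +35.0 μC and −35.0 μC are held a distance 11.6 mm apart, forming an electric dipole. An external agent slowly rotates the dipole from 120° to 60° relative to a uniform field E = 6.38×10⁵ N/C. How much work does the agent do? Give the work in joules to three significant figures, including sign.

Dipole moment p = qd = (3.50×10⁻⁵ C)(0.0116 m) = 4.06×10⁻⁷ C·m.
W_ext = ΔU = U(θ₂) − U(θ₁) = −pE cosθ₂ − (−pE cosθ₁) = pE(cosθ₁ − cosθ₂).
W = (4.06×10⁻⁷)(6.38×10⁵)·(cos120° − cos60°) = (0.2590)·(-1.0000) = -0.2590 J.

W ≈ -0.259 J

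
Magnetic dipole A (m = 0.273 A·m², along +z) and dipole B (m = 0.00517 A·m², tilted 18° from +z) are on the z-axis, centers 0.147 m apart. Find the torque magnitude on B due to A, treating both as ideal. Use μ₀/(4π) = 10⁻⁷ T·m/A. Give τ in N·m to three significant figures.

Dipole B is on the axis of dipole A, so B₁ there is axial: B₁ = (μ₀/4π)·2m₁/r³ along +z.
B₁ = 2(10⁻⁷)(0.273)/(0.147)³ = 1.719×10⁻⁵ T.
τ = m₂ B₁ sinθ.
τ = (0.00517)(1.719×10⁻⁵)·sin18° = 2.746×10⁻⁸ N·m.

τ ≈ 2.75×10⁻⁸ N·m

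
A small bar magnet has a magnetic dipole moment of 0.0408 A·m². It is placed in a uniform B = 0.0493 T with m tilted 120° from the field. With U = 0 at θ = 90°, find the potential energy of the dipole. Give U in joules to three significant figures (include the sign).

U ≈ 0.00101 J

U = −m·B = −mB cosθ.
U = −(0.0408)(0.0493)·cos120° = 0.001006 J.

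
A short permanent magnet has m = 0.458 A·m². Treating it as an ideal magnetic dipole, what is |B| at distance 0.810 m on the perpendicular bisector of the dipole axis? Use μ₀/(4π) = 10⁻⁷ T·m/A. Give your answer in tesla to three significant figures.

B ≈ 8.62×10⁻⁸ T

In the equatorial plane B = (μ₀/4π)·m/r³ (half the axial value).
B = (10⁻⁷)·(0.458) / (0.810)³ = 8.618×10⁻⁸ T.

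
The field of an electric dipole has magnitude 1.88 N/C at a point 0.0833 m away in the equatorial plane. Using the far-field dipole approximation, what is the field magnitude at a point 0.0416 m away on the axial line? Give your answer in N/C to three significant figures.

E ≈ 30.2 N/C

Dipole fields scale as 1/r³ in the far field.
The axial field is twice the equatorial field at the same r, so the geometry factor is 2/1.
E₂ = E₁ · (2/1) · (r₁/r₂)³ = 1.88 · 2 · (0.0833/0.0416)³.
(r₁/r₂)³ = (2.002)³ = 8.029.
E₂ ≈ 30.19 N/C.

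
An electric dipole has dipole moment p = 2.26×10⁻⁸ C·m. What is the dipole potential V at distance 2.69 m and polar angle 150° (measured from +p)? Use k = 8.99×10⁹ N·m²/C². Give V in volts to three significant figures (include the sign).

The dipole potential is V = kp cosθ / r².
V = (8.99×10⁹)(2.26×10⁻⁸)·cos150° / (2.69)² = -24.32 V.

V ≈ -24.3 V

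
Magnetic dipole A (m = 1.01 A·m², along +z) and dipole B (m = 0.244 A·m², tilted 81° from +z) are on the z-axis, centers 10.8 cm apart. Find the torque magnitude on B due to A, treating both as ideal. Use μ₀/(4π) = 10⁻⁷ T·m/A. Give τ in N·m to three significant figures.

Dipole B is on the axis of dipole A, so B₁ there is axial: B₁ = (μ₀/4π)·2m₁/r³ along +z.
B₁ = 2(10⁻⁷)(1.01)/(0.108)³ = 1.604×10⁻⁴ T.
τ = m₂ B₁ sinθ.
τ = (0.244)(1.604×10⁻⁴)·sin81° = 3.864×10⁻⁵ N·m.

τ ≈ 3.86×10⁻⁵ N·m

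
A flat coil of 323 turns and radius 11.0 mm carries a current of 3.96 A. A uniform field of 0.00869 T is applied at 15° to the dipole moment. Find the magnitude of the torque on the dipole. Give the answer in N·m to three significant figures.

τ ≈ 0.00109 N·m

m = NIA = NIπa² = 323·(3.96)·π·(0.0110)² = 0.4862 A·m².
Torque on a magnetic dipole: τ = mB sinθ.
τ = (0.4862)(0.00869)·sin15° = 0.001094 N·m.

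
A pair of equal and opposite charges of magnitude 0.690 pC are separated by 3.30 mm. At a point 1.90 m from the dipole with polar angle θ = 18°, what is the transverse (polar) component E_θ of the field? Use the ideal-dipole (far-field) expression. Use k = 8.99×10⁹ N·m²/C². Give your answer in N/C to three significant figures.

Dipole moment p = qd = (6.90×10⁻¹³ C)(0.00330 m) = 2.277×10⁻¹⁵ C·m.
For a dipole, E_θ = (kp sinθ)/r³.
kp/r³ = (8.99×10⁹)(2.277×10⁻¹⁵)/(1.90)³ = 2.984×10⁻⁶ N/C.
E_θ = 2.984×10⁻⁶·sin18° = 9.222×10⁻⁷ N/C.

E_θ ≈ 9.22×10⁻⁷ N/C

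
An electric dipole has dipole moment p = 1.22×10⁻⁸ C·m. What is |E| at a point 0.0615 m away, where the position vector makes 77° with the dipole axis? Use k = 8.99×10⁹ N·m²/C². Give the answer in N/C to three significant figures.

At angle θ the dipole field magnitude is E = (kp/r³)·√(1 + 3cos²θ).
kp/r³ = (8.99×10⁹)(1.22×10⁻⁸) / (0.0615)³ = 4.715×10⁵ N/C.
√(1 + 3cos²77°) = √(1 + 3·0.0506) = √1.1518 ≈ 1.0732.
E ≈ 4.715×10⁵ × 1.073 = 5.060×10⁵ N/C.

E ≈ 5.06×10⁵ N/C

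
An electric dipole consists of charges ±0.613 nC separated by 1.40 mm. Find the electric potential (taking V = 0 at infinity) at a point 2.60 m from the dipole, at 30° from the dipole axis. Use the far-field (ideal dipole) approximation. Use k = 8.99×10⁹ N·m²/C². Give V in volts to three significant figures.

Dipole moment p = qd = (6.13×10⁻¹⁰ C)(0.00140 m) = 8.582×10⁻¹³ C·m.
The dipole potential is V = kp cosθ / r².
V = (8.99×10⁹)(8.582×10⁻¹³)·cos30° / (2.60)² = 9.884×10⁻⁴ V.

V ≈ 9.88×10⁻⁴ V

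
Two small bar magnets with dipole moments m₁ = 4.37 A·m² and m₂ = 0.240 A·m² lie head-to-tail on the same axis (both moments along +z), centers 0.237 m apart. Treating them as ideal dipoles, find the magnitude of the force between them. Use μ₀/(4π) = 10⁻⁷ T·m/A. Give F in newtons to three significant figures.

On-axis B of dipole 1: B = (μ₀/4π)·2m₁/r³. Force on dipole 2: F = m₂·dB/dr.
dB/dr = −(μ₀/4π)·6m₁/r⁴, so |F| = (μ₀/4π)·6m₁m₂/r⁴.
F = 6(10⁻⁷)(4.37)(0.240)/(0.237)⁴ = 1.995×10⁻⁴ N.

F ≈ 1.99×10⁻⁴ N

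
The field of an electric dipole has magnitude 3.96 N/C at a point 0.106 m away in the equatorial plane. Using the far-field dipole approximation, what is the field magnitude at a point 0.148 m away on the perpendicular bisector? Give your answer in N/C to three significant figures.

E ≈ 1.45 N/C

Dipole fields scale as 1/r³ in the far field; the geometry is the same at both points.
E₂ = E₁ · (r₁/r₂)³ = 3.96 · (0.106/0.148)³.
(r₁/r₂)³ = (0.7162)³ = 0.3674.
E₂ ≈ 1.455 N/C.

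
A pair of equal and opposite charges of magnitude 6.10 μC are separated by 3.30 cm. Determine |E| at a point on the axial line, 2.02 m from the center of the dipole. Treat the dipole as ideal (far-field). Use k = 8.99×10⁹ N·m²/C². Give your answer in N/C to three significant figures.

E ≈ 439 N/C

Dipole moment p = qd = (6.10×10⁻⁶ C)(0.0330 m) = 2.013×10⁻⁷ C·m.
On the dipole axis E = 2kp/r³.
E = 2·(8.99×10⁹)(2.013×10⁻⁷) / (2.02)³ = 439.1 N/C.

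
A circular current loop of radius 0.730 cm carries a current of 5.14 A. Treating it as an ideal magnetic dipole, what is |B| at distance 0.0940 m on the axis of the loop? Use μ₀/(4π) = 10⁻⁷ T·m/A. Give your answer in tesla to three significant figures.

Magnetic moment m = IA = Iπa² = (5.14)·π·(0.00730)² = 8.605×10⁻⁴ A·m².
On axis B = (μ₀/4π)·2m/r³.
B = 2·(10⁻⁷)·(8.605×10⁻⁴) / (0.0940)³ = 2.072×10⁻⁷ T.

B ≈ 2.07×10⁻⁷ T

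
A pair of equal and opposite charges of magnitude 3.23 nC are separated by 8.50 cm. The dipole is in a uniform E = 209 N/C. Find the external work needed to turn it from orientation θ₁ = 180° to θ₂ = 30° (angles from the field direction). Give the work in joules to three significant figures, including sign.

Dipole moment p = qd = (3.23×10⁻⁹ C)(0.0850 m) = 2.746×10⁻¹⁰ C·m.
W_ext = ΔU = U(θ₂) − U(θ₁) = −pE cosθ₂ − (−pE cosθ₁) = pE(cosθ₁ − cosθ₂).
W = (2.746×10⁻¹⁰)(209)·(cos180° − cos30°) = (5.739×10⁻⁸)·(-1.8660) = -1.071×10⁻⁷ J.

W ≈ -1.07×10⁻⁷ J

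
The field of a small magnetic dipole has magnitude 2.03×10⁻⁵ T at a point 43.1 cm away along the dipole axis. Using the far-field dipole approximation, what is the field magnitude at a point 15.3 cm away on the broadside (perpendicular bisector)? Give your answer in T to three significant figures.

B ≈ 2.27×10⁻⁴ T

Dipole fields scale as 1/r³ in the far field.
The axial field is twice the equatorial field at the same r, so the geometry factor is 1/2.
B₂ = B₁ · (1/2) · (r₁/r₂)³ = 2.03×10⁻⁵ · 0.5 · (43.1/15.3)³.
(r₁/r₂)³ = (2.817)³ = 22.35.
B₂ ≈ 2.269×10⁻⁴ T.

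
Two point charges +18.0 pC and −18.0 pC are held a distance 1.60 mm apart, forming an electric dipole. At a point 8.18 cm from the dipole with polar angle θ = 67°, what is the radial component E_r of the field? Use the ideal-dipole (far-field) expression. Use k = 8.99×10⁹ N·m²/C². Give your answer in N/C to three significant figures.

Dipole moment p = qd = (1.80×10⁻¹¹ C)(0.00160 m) = 2.88×10⁻¹⁴ C·m.
For a dipole, E_r = (2kp cosθ)/r³.
kp/r³ = (8.99×10⁹)(2.88×10⁻¹⁴)/(0.0818)³ = 0.4730 N/C.
E_r = 2·0.4730·cos67° = 0.3697 N/C.

E_r ≈ 0.370 N/C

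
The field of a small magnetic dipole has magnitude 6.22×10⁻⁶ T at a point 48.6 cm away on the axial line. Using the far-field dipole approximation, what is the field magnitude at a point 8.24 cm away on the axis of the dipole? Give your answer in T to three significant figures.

B ≈ 0.00128 T

Dipole fields scale as 1/r³ in the far field; the geometry is the same at both points.
B₂ = B₁ · (r₁/r₂)³ = 6.22×10⁻⁶ · (48.6/8.24)³.
(r₁/r₂)³ = (5.898)³ = 205.2.
B₂ ≈ 0.001276 T.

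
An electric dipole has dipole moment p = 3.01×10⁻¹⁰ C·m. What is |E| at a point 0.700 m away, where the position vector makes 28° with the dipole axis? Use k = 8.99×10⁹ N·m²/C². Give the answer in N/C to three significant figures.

At angle θ the dipole field magnitude is E = (kp/r³)·√(1 + 3cos²θ).
kp/r³ = (8.99×10⁹)(3.01×10⁻¹⁰) / (0.700)³ = 7.889 N/C.
√(1 + 3cos²28°) = √(1 + 3·0.7796) = √3.3388 ≈ 1.8272.
E ≈ 7.889 × 1.827 = 14.42 N/C.

E ≈ 14.4 N/C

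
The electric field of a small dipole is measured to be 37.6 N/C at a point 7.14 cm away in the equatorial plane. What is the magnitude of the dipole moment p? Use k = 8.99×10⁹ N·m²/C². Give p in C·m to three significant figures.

In the equatorial plane E = kp/r³, so p = Er³/(k).
p = (37.6)·(0.0714)³ / (8.99×10⁹) = 1.522×10⁻¹² C·m.

p ≈ 1.52×10⁻¹² C·m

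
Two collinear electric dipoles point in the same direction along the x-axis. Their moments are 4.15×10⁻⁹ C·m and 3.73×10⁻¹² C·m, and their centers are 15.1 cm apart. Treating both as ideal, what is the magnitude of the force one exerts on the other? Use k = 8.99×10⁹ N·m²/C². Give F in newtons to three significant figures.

F ≈ 1.61×10⁻⁶ N

On-axis field of dipole 1 at distance r: E = 2kp₁/r³. Force on dipole 2 is F = p₂·dE/dr (gradient along axis).
dE/dr = −6kp₁/r⁴, so |F| = 6kp₁p₂/r⁴ (attractive for aligned moments).
F = 6(8.99×10⁹)(4.15×10⁻⁹)(3.73×10⁻¹²)/(0.151)⁴ = 1.606×10⁻⁶ N.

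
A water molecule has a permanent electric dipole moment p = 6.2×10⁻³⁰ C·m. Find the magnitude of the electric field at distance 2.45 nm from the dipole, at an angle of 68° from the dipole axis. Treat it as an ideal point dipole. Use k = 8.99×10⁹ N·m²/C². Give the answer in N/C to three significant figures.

At angle θ the dipole field magnitude is E = (kp/r³)·√(1 + 3cos²θ).
kp/r³ = (8.99×10⁹)(6.20×10⁻³⁰) / (2.45×10⁻⁹)³ = 3.790×10⁶ N/C.
√(1 + 3cos²68°) = √(1 + 3·0.1403) = √1.4210 ≈ 1.1921.
E ≈ 3.790×10⁶ × 1.192 = 4.518×10⁶ N/C.

E ≈ 4.52×10⁶ N/C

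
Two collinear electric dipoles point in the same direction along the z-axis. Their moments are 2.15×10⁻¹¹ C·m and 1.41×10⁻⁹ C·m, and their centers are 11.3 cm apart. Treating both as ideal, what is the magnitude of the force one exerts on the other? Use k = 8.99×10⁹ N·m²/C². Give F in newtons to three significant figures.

F ≈ 1.00×10⁻⁵ N

On-axis field of dipole 1 at distance r: E = 2kp₁/r³. Force on dipole 2 is F = p₂·dE/dr (gradient along axis).
dE/dr = −6kp₁/r⁴, so |F| = 6kp₁p₂/r⁴ (attractive for aligned moments).
F = 6(8.99×10⁹)(2.15×10⁻¹¹)(1.41×10⁻⁹)/(0.113)⁴ = 1.003×10⁻⁵ N.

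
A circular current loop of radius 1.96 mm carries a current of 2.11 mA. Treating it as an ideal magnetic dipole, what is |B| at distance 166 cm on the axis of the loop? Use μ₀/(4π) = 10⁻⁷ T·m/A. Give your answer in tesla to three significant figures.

Magnetic moment m = IA = Iπa² = (0.00211)·π·(0.00196)² = 2.547×10⁻⁸ A·m².
On axis B = (μ₀/4π)·2m/r³.
B = 2·(10⁻⁷)·(2.547×10⁻⁸) / (1.66)³ = 1.114×10⁻¹⁵ T.

B ≈ 1.11×10⁻¹⁵ T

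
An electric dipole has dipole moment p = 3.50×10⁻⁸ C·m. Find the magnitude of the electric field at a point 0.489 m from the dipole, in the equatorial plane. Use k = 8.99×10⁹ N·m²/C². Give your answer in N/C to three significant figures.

On the perpendicular bisector E = kp/r³ (half the axial value at the same distance).
E = (8.99×10⁹)(3.50×10⁻⁸) / (0.489)³ = 2691 N/C.

E ≈ 2690 N/C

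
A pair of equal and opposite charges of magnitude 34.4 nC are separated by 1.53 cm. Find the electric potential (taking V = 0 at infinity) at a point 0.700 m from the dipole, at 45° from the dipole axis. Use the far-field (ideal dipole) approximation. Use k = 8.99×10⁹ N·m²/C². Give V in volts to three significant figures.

Dipole moment p = qd = (3.44×10⁻⁸ C)(0.0153 m) = 5.263×10⁻¹⁰ C·m.
The dipole potential is V = kp cosθ / r².
V = (8.99×10⁹)(5.263×10⁻¹⁰)·cos45° / (0.700)² = 6.828 V.

V ≈ 6.83 V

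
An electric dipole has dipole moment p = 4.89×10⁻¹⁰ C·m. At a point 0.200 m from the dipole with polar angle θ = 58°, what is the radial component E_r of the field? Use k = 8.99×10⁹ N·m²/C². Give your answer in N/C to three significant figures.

E_r ≈ 582 N/C

For a dipole, E_r = (2kp cosθ)/r³.
kp/r³ = (8.99×10⁹)(4.89×10⁻¹⁰)/(0.200)³ = 549.5 N/C.
E_r = 2·549.5·cos58° = 582.4 N/C.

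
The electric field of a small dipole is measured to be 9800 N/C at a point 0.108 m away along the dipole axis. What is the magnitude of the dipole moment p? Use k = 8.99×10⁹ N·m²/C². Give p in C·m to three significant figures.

On axis E = 2kp/r³, so p = Er³/(2k).
p = (9800)·(0.108)³ / (2·8.99×10⁹) = 6.866×10⁻¹⁰ C·m.

p ≈ 6.87×10⁻¹⁰ C·m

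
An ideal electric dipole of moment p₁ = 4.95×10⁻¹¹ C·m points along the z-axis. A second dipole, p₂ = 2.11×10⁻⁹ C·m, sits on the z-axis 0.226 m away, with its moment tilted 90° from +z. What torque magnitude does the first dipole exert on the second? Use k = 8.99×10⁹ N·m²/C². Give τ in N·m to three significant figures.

The second dipole sits on the axis of the first, so the field there is axial: E₁ = 2kp₁/r³ along +z.
E₁ = 2(8.99×10⁹)(4.95×10⁻¹¹)/(0.226)³ = 77.10 N/C.
Torque on the second dipole: τ = p₂ E₁ sinθ.
τ = (2.11×10⁻⁹)(77.10)·sin90° = 1.627×10⁻⁷ N·m.

τ ≈ 1.63×10⁻⁷ N·m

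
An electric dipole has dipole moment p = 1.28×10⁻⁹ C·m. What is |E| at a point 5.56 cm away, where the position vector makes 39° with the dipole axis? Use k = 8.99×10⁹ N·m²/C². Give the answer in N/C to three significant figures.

E ≈ 1.12×10⁵ N/C

At angle θ the dipole field magnitude is E = (kp/r³)·√(1 + 3cos²θ).
kp/r³ = (8.99×10⁹)(1.28×10⁻⁹) / (0.0556)³ = 6.695×10⁴ N/C.
√(1 + 3cos²39°) = √(1 + 3·0.6040) = √2.8119 ≈ 1.6769.
E ≈ 6.695×10⁴ × 1.677 = 1.123×10⁵ N/C.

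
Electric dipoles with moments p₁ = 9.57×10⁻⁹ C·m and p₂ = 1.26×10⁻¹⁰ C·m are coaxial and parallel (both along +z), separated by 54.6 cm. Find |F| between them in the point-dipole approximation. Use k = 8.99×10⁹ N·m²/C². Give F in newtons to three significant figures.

F ≈ 7.32×10⁻⁷ N

On-axis field of dipole 1 at distance r: E = 2kp₁/r³. Force on dipole 2 is F = p₂·dE/dr (gradient along axis).
dE/dr = −6kp₁/r⁴, so |F| = 6kp₁p₂/r⁴ (attractive for aligned moments).
F = 6(8.99×10⁹)(9.57×10⁻⁹)(1.26×10⁻¹⁰)/(0.546)⁴ = 7.319×10⁻⁷ N.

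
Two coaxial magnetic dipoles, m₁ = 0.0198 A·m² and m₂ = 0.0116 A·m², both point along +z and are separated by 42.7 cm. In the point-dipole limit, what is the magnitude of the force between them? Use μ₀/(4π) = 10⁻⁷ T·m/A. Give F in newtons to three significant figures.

F ≈ 4.15×10⁻⁹ N

On-axis B of dipole 1: B = (μ₀/4π)·2m₁/r³. Force on dipole 2: F = m₂·dB/dr.
dB/dr = −(μ₀/4π)·6m₁/r⁴, so |F| = (μ₀/4π)·6m₁m₂/r⁴.
F = 6(10⁻⁷)(0.0198)(0.0116)/(0.427)⁴ = 4.145×10⁻⁹ N.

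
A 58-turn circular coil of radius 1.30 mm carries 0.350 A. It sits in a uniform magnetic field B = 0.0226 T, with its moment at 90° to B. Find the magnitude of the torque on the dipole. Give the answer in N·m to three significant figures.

τ ≈ 2.44×10⁻⁶ N·m

m = NIA = NIπa² = 58·(0.350)·π·(0.00130)² = 1.078×10⁻⁴ A·m².
Torque on a magnetic dipole: τ = mB sinθ.
τ = (1.078×10⁻⁴)(0.0226)·sin90° = 2.436×10⁻⁶ N·m.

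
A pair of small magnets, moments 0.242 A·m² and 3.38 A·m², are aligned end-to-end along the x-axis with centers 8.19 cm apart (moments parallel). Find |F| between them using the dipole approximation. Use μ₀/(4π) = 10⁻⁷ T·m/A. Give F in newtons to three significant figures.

F ≈ 0.0109 N

On-axis B of dipole 1: B = (μ₀/4π)·2m₁/r³. Force on dipole 2: F = m₂·dB/dr.
dB/dr = −(μ₀/4π)·6m₁/r⁴, so |F| = (μ₀/4π)·6m₁m₂/r⁴.
F = 6(10⁻⁷)(0.242)(3.38)/(0.0819)⁴ = 0.01091 N.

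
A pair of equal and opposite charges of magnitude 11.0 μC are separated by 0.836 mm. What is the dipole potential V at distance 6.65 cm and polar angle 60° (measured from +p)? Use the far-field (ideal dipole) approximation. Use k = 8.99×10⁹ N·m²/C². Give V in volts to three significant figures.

Dipole moment p = qd = (1.10×10⁻⁵ C)(8.36×10⁻⁴ m) = 9.196×10⁻⁹ C·m.
The dipole potential is V = kp cosθ / r².
V = (8.99×10⁹)(9.196×10⁻⁹)·cos60° / (0.0665)² = 9347 V.

V ≈ 9350 V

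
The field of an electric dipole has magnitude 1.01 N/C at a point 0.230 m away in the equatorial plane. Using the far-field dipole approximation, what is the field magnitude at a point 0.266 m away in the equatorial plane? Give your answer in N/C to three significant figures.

E ≈ 0.653 N/C

Dipole fields scale as 1/r³ in the far field; the geometry is the same at both points.
E₂ = E₁ · (r₁/r₂)³ = 1.01 · (0.230/0.266)³.
(r₁/r₂)³ = (0.8647)³ = 0.6465.
E₂ ≈ 0.6529 N/C.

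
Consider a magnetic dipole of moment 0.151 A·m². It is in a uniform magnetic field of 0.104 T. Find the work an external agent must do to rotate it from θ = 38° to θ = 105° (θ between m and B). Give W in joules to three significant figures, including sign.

W_ext = ΔU = −mB cosθ₂ + mB cosθ₁ = mB(cosθ₁ − cosθ₂).
W = (0.151)(0.104)·(cos38° − cos105°) = (0.01570)·(+1.0468) = 0.01644 J.

W ≈ 0.0164 J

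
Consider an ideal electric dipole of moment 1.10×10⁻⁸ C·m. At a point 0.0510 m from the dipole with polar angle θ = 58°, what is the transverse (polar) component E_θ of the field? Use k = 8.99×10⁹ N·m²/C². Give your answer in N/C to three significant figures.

E_θ ≈ 6.32×10⁵ N/C

For a dipole, E_θ = (kp sinθ)/r³.
kp/r³ = (8.99×10⁹)(1.10×10⁻⁸)/(0.0510)³ = 7.455×10⁵ N/C.
E_θ = 7.455×10⁵·sin58° = 6.322×10⁵ N/C.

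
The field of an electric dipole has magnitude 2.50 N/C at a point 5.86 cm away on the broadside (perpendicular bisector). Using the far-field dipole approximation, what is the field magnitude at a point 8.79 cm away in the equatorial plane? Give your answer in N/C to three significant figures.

Dipole fields scale as 1/r³ in the far field; the geometry is the same at both points.
E₂ = E₁ · (r₁/r₂)³ = 2.50 · (5.86/8.79)³.
(r₁/r₂)³ = (0.6667)³ = 0.2963.
E₂ ≈ 0.7407 N/C.

E ≈ 0.741 N/C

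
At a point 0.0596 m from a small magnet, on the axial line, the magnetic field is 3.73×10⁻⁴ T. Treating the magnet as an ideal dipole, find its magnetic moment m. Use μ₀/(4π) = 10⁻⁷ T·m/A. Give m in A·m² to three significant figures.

On axis B = (μ₀/4π)·2m/r³, so m = Br³·4π/(μ₀·2).
m = (3.73×10⁻⁴)·(0.0596)³ / (2·10⁻⁷) = 0.3948 A·m².

m ≈ 0.395 A·m²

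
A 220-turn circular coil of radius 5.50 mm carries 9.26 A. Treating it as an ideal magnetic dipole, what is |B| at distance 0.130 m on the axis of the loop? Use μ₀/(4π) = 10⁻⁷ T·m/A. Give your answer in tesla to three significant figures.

m = NIA = NIπa² = 220·(9.26)·π·(0.00550)² = 0.1936 A·m².
On axis B = (μ₀/4π)·2m/r³.
B = 2·(10⁻⁷)·(0.1936) / (0.130)³ = 1.762×10⁻⁵ T.

B ≈ 1.76×10⁻⁵ T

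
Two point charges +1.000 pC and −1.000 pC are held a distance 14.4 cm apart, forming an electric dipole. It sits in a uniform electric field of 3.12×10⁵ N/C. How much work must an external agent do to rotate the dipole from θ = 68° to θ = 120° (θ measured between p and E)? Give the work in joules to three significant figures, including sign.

W ≈ 3.93×10⁻⁸ J

Dipole moment p = qd = (1.00×10⁻¹² C)(0.144 m) = 1.44×10⁻¹³ C·m.
W_ext = ΔU = U(θ₂) − U(θ₁) = −pE cosθ₂ − (−pE cosθ₁) = pE(cosθ₁ − cosθ₂).
W = (1.44×10⁻¹³)(3.12×10⁵)·(cos68° − cos120°) = (4.493×10⁻⁸)·(+0.8746) = 3.929×10⁻⁸ J.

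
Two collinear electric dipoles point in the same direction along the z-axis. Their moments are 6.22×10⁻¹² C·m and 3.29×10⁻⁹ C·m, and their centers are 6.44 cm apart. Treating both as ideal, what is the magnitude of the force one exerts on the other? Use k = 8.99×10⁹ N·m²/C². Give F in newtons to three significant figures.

On-axis field of dipole 1 at distance r: E = 2kp₁/r³. Force on dipole 2 is F = p₂·dE/dr (gradient along axis).
dE/dr = −6kp₁/r⁴, so |F| = 6kp₁p₂/r⁴ (attractive for aligned moments).
F = 6(8.99×10⁹)(6.22×10⁻¹²)(3.29×10⁻⁹)/(0.0644)⁴ = 6.417×10⁻⁵ N.

F ≈ 6.42×10⁻⁵ N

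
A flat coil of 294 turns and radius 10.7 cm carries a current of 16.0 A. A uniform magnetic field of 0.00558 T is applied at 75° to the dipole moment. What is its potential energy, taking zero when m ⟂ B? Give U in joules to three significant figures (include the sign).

U ≈ -0.244 J

m = NIA = NIπa² = 294·(16.0)·π·(0.107)² = 169.2 A·m².
U = −m·B = −mB cosθ.
U = −(169.2)(0.00558)·cos75° = -0.2444 J.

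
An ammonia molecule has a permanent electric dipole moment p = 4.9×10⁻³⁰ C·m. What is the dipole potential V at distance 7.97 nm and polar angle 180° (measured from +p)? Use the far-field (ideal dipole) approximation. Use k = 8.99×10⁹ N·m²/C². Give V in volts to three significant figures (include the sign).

The dipole potential is V = kp cosθ / r².
V = (8.99×10⁹)(4.90×10⁻³⁰)·cos180° / (7.97×10⁻⁹)² = -6.935×10⁻⁴ V.

V ≈ -6.93×10⁻⁴ V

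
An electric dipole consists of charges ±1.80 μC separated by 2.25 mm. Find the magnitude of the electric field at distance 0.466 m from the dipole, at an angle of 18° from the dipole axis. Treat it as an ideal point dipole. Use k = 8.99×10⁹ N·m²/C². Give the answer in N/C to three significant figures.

Dipole moment p = qd = (1.80×10⁻⁶ C)(0.00225 m) = 4.05×10⁻⁹ C·m.
At angle θ the dipole field magnitude is E = (kp/r³)·√(1 + 3cos²θ).
kp/r³ = (8.99×10⁹)(4.05×10⁻⁹) / (0.466)³ = 359.8 N/C.
√(1 + 3cos²18°) = √(1 + 3·0.9045) = √3.7135 ≈ 1.9271.
E ≈ 359.8 × 1.927 = 693.3 N/C.

E ≈ 693 N/C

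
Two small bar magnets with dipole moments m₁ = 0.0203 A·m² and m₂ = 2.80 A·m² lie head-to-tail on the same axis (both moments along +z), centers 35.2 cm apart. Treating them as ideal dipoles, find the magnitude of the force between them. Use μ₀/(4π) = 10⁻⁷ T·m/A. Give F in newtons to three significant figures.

F ≈ 2.22×10⁻⁶ N

On-axis B of dipole 1: B = (μ₀/4π)·2m₁/r³. Force on dipole 2: F = m₂·dB/dr.
dB/dr = −(μ₀/4π)·6m₁/r⁴, so |F| = (μ₀/4π)·6m₁m₂/r⁴.
F = 6(10⁻⁷)(0.0203)(2.80)/(0.352)⁴ = 2.221×10⁻⁶ N.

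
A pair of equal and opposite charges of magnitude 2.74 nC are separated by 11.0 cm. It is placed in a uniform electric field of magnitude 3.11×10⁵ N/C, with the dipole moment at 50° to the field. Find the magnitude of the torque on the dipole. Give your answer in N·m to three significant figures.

τ ≈ 7.18×10⁻⁵ N·m

Dipole moment p = qd = (2.74×10⁻⁹ C)(0.110 m) = 3.014×10⁻¹⁰ C·m.
Torque on an electric dipole: τ = pE sinθ.
τ = (3.014×10⁻¹⁰)(3.11×10⁵)·sin50° = 7.181×10⁻⁵ N·m.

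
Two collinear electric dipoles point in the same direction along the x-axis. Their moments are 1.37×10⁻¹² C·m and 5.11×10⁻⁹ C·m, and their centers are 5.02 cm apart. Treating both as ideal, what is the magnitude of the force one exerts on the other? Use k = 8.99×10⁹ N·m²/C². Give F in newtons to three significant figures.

On-axis field of dipole 1 at distance r: E = 2kp₁/r³. Force on dipole 2 is F = p₂·dE/dr (gradient along axis).
dE/dr = −6kp₁/r⁴, so |F| = 6kp₁p₂/r⁴ (attractive for aligned moments).
F = 6(8.99×10⁹)(1.37×10⁻¹²)(5.11×10⁻⁹)/(0.0502)⁴ = 5.946×10⁻⁵ N.

F ≈ 5.95×10⁻⁵ N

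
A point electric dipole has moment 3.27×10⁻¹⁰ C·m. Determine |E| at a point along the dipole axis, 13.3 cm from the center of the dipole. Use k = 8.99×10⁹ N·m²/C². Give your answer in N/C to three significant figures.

On the dipole axis E = 2kp/r³.
E = 2·(8.99×10⁹)(3.27×10⁻¹⁰) / (0.133)³ = 2499 N/C.

E ≈ 2500 N/C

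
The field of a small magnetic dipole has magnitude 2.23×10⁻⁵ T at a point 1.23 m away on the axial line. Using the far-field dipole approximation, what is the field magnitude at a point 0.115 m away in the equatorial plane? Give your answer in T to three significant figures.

Dipole fields scale as 1/r³ in the far field.
The axial field is twice the equatorial field at the same r, so the geometry factor is 1/2.
B₂ = B₁ · (1/2) · (r₁/r₂)³ = 2.23×10⁻⁵ · 0.5 · (1.23/0.115)³.
(r₁/r₂)³ = (10.7)³ = 1224.
B₂ ≈ 0.01364 T.

B ≈ 0.0136 T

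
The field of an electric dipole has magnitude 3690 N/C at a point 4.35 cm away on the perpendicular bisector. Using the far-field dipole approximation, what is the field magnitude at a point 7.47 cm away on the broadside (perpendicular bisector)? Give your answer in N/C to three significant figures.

E ≈ 729 N/C

Dipole fields scale as 1/r³ in the far field; the geometry is the same at both points.
E₂ = E₁ · (r₁/r₂)³ = 3690 · (4.35/7.47)³.
(r₁/r₂)³ = (0.5823)³ = 0.1975.
E₂ ≈ 728.7 N/C.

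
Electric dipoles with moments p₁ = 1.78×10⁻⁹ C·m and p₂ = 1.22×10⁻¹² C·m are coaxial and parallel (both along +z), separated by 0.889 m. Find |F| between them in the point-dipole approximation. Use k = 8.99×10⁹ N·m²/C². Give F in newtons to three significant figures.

On-axis field of dipole 1 at distance r: E = 2kp₁/r³. Force on dipole 2 is F = p₂·dE/dr (gradient along axis).
dE/dr = −6kp₁/r⁴, so |F| = 6kp₁p₂/r⁴ (attractive for aligned moments).
F = 6(8.99×10⁹)(1.78×10⁻⁹)(1.22×10⁻¹²)/(0.889)⁴ = 1.875×10⁻¹⁰ N.

F ≈ 1.88×10⁻¹⁰ N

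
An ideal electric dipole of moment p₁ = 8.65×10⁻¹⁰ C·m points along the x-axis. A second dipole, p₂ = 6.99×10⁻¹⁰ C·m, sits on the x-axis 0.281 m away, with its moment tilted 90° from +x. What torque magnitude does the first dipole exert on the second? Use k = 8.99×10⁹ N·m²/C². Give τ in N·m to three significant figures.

The second dipole sits on the axis of the first, so the field there is axial: E₁ = 2kp₁/r³ along +x.
E₁ = 2(8.99×10⁹)(8.65×10⁻¹⁰)/(0.281)³ = 700.9 N/C.
Torque on the second dipole: τ = p₂ E₁ sinθ.
τ = (6.99×10⁻¹⁰)(700.9)·sin90° = 4.900×10⁻⁷ N·m.

τ ≈ 4.90×10⁻⁷ N·m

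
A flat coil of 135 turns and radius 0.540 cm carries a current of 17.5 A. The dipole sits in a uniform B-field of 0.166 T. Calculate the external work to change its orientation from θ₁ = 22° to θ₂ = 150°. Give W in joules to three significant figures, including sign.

m = NIA = NIπa² = 135·(17.5)·π·(0.00540)² = 0.2164 A·m².
W_ext = ΔU = −mB cosθ₂ + mB cosθ₁ = mB(cosθ₁ − cosθ₂).
W = (0.2164)(0.166)·(cos22° − cos150°) = (0.03592)·(+1.7932) = 0.06442 J.

W ≈ 0.0644 J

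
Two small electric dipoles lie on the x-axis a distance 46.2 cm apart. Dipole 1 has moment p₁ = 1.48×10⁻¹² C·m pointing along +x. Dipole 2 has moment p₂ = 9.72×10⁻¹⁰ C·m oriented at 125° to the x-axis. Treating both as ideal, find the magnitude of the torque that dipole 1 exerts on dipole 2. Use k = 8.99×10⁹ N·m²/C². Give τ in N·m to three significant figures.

τ ≈ 2.15×10⁻¹⁰ N·m

The second dipole sits on the axis of the first, so the field there is axial: E₁ = 2kp₁/r³ along +x.
E₁ = 2(8.99×10⁹)(1.48×10⁻¹²)/(0.462)³ = 0.2699 N/C.
Torque on the second dipole: τ = p₂ E₁ sinθ.
τ = (9.72×10⁻¹⁰)(0.2699)·sin125° = 2.149×10⁻¹⁰ N·m.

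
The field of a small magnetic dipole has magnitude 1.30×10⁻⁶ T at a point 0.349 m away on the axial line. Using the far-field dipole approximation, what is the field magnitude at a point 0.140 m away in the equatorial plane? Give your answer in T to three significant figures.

B ≈ 1.01×10⁻⁵ T

Dipole fields scale as 1/r³ in the far field.
The axial field is twice the equatorial field at the same r, so the geometry factor is 1/2.
B₂ = B₁ · (1/2) · (r₁/r₂)³ = 1.30×10⁻⁶ · 0.5 · (0.349/0.140)³.
(r₁/r₂)³ = (2.493)³ = 15.49.
B₂ ≈ 1.007×10⁻⁵ T.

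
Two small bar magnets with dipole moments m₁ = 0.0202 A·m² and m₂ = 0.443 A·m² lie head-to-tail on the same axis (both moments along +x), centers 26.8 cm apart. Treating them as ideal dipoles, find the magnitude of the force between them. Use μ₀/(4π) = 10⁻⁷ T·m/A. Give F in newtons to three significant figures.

On-axis B of dipole 1: B = (μ₀/4π)·2m₁/r³. Force on dipole 2: F = m₂·dB/dr.
dB/dr = −(μ₀/4π)·6m₁/r⁴, so |F| = (μ₀/4π)·6m₁m₂/r⁴.
F = 6(10⁻⁷)(0.0202)(0.443)/(0.268)⁴ = 1.041×10⁻⁶ N.

F ≈ 1.04×10⁻⁶ N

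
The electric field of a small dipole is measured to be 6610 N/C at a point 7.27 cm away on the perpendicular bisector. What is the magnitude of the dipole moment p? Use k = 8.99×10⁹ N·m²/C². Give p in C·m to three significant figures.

p ≈ 2.83×10⁻¹⁰ C·m

In the equatorial plane E = kp/r³, so p = Er³/(k).
p = (6610)·(0.0727)³ / (8.99×10⁹) = 2.825×10⁻¹⁰ C·m.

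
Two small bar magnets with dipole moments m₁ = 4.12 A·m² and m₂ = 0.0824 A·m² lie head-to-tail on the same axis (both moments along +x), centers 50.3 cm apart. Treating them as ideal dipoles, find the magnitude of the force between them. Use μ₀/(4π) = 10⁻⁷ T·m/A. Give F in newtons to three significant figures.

On-axis B of dipole 1: B = (μ₀/4π)·2m₁/r³. Force on dipole 2: F = m₂·dB/dr.
dB/dr = −(μ₀/4π)·6m₁/r⁴, so |F| = (μ₀/4π)·6m₁m₂/r⁴.
F = 6(10⁻⁷)(4.12)(0.0824)/(0.503)⁴ = 3.182×10⁻⁶ N.

F ≈ 3.18×10⁻⁶ N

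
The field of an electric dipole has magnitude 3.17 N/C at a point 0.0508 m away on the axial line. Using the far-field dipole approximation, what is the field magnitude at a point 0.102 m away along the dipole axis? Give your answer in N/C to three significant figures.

Dipole fields scale as 1/r³ in the far field; the geometry is the same at both points.
E₂ = E₁ · (r₁/r₂)³ = 3.17 · (0.0508/0.102)³.
(r₁/r₂)³ = (0.498)³ = 0.1235.
E₂ ≈ 0.3916 N/C.

E ≈ 0.392 N/C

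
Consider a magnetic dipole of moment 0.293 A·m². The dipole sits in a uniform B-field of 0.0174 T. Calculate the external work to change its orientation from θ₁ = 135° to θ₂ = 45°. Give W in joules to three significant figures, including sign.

W ≈ -0.00721 J

W_ext = ΔU = −mB cosθ₂ + mB cosθ₁ = mB(cosθ₁ − cosθ₂).
W = (0.293)(0.0174)·(cos135° − cos45°) = (0.005098)·(-1.4142) = -0.007210 J.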